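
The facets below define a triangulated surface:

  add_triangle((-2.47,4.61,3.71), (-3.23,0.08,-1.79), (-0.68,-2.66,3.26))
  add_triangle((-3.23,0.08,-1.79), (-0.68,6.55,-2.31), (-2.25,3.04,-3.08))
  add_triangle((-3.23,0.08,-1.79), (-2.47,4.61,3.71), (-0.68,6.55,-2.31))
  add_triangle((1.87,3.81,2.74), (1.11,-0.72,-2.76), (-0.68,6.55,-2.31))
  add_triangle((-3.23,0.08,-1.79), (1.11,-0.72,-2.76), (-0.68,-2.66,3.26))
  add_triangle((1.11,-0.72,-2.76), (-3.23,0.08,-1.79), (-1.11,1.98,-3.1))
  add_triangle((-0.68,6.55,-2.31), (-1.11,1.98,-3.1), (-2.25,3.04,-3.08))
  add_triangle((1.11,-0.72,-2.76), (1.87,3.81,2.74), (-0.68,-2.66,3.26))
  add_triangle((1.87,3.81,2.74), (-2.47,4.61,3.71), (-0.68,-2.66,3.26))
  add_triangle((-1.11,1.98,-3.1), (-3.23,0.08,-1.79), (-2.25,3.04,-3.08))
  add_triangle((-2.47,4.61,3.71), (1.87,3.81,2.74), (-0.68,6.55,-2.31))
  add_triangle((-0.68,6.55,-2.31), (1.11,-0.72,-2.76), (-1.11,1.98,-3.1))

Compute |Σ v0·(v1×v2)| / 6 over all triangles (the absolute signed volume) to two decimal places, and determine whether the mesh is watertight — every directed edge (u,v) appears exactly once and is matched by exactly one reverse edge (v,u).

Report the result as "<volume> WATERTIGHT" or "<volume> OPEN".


119.24 WATERTIGHT

Per-triangle v0·(v1×v2)/6:
  t1: +16.2246
  t2: +3.3413
  t3: +22.5962
  t4: +12.0693
  t5: +6.2195
  t6: +4.4740
  t7: +3.0893
  t8: +5.6977
  t9: +15.7027
  t10: +2.0652
  t11: +22.0743
  t12: +5.6901
Σ = +119.2442 → |volume| = 119.24

Directed edges: 36 total, each appears once with its reverse present → watertight.


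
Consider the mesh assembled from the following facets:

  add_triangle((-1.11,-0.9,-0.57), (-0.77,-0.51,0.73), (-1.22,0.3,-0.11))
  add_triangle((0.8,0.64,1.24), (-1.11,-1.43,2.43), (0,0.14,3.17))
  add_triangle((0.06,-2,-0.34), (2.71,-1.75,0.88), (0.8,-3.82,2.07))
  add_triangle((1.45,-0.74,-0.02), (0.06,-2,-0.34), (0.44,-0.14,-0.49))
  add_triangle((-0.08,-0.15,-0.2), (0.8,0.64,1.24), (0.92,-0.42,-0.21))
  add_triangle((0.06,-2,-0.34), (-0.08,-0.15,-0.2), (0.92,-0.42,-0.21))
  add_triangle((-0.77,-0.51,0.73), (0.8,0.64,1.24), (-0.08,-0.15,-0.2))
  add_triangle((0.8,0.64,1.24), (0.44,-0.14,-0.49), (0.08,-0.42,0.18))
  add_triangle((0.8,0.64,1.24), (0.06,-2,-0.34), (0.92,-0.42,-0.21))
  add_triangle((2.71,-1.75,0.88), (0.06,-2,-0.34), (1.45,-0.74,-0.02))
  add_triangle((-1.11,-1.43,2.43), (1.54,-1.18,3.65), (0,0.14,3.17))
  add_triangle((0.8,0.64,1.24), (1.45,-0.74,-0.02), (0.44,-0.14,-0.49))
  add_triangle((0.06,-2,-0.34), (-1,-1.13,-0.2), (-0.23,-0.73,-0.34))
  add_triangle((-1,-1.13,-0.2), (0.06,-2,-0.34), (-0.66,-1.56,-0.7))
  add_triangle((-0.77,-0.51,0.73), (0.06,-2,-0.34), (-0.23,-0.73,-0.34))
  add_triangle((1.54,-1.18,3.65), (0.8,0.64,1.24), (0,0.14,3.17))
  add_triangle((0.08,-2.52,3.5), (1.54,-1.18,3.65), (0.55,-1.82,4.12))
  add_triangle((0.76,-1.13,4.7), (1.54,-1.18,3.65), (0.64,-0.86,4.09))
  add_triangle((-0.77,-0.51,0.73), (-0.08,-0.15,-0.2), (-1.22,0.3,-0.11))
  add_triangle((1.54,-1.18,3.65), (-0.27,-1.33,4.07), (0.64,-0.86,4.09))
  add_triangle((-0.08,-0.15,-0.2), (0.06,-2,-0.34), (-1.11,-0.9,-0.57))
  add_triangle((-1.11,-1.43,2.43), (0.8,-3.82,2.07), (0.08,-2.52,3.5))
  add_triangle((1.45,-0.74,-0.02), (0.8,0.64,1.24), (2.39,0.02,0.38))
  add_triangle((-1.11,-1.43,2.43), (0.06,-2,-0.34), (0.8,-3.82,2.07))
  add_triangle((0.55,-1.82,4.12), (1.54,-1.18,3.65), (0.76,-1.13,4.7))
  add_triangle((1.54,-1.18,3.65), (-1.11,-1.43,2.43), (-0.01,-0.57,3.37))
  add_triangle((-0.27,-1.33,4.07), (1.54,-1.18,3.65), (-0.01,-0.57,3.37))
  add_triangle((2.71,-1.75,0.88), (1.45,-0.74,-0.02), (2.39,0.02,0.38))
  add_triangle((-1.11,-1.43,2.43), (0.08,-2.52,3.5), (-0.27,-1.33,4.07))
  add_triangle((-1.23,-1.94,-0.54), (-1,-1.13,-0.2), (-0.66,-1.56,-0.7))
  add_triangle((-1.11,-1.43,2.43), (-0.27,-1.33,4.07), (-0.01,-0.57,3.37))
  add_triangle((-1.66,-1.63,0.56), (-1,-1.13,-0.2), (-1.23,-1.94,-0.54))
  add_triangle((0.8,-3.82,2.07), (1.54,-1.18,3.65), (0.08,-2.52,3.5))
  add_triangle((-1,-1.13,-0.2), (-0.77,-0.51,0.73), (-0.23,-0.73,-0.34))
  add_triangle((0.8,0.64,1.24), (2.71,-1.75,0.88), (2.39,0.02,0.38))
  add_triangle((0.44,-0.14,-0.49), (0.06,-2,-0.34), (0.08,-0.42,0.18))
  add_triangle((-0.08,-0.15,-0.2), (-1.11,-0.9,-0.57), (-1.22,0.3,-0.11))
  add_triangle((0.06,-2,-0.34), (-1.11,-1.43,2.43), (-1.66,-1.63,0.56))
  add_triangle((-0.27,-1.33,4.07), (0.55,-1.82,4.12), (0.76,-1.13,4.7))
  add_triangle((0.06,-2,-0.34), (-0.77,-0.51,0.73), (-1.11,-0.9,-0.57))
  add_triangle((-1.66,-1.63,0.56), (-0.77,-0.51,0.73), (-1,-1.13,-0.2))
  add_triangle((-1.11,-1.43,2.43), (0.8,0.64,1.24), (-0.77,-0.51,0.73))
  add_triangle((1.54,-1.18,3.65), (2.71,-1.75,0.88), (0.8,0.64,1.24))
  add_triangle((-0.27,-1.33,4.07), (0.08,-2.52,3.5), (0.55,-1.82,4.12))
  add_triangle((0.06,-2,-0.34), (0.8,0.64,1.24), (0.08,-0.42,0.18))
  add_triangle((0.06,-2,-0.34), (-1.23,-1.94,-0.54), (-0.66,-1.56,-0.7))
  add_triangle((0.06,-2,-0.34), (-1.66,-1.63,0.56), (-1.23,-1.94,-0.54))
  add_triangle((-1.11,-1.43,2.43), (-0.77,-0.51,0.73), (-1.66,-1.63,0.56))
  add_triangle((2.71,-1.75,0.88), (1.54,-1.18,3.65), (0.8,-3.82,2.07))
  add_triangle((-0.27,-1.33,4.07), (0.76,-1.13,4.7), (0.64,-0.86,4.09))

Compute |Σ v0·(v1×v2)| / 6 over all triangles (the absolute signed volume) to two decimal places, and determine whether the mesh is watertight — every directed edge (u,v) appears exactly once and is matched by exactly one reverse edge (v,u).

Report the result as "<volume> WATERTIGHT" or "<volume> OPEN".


24.54 WATERTIGHT

Per-triangle v0·(v1×v2)/6:
  t1: +0.2575
  t2: -0.3066
  t3: +2.1399
  t4: +0.2372
  t5: -0.0070
  t6: +0.0567
  t7: -0.0210
  t8: -0.0793
  t9: +0.3800
  t10: +0.4667
  t11: +2.0374
  t12: +0.1482
  t13: +0.0737
  t14: -0.1480
  t15: -0.1251
  t16: +1.0430
  t17: +0.5890
  t18: +0.0867
  t19: -0.0550
  t20: -0.5682
  t21: +0.0544
  t22: +1.4436
  t23: -0.2702
  t24: +1.6558
  t25: +0.6446
  t26: -1.2361
  t27: +0.6404
  t28: +0.3115
  t29: +1.0204
  t30: +0.0122
  t31: +0.2498
  t32: +0.0697
  t33: +2.6152
  t34: -0.0516
  t35: +0.8991
  t36: -0.0470
  t37: +0.0298
  t38: +1.2010
  t39: +0.5710
  t40: +0.4187
  t41: +0.0173
  t42: +0.1977
  t43: +1.7277
  t44: +0.6683
  t45: +0.0432
  t46: +0.1372
  t47: +0.4792
  t48: +0.1842
  t49: +4.5481
  t50: +0.0956
Σ = +24.5365 → |volume| = 24.54

Directed edges: 150 total, each appears once with its reverse present → watertight.


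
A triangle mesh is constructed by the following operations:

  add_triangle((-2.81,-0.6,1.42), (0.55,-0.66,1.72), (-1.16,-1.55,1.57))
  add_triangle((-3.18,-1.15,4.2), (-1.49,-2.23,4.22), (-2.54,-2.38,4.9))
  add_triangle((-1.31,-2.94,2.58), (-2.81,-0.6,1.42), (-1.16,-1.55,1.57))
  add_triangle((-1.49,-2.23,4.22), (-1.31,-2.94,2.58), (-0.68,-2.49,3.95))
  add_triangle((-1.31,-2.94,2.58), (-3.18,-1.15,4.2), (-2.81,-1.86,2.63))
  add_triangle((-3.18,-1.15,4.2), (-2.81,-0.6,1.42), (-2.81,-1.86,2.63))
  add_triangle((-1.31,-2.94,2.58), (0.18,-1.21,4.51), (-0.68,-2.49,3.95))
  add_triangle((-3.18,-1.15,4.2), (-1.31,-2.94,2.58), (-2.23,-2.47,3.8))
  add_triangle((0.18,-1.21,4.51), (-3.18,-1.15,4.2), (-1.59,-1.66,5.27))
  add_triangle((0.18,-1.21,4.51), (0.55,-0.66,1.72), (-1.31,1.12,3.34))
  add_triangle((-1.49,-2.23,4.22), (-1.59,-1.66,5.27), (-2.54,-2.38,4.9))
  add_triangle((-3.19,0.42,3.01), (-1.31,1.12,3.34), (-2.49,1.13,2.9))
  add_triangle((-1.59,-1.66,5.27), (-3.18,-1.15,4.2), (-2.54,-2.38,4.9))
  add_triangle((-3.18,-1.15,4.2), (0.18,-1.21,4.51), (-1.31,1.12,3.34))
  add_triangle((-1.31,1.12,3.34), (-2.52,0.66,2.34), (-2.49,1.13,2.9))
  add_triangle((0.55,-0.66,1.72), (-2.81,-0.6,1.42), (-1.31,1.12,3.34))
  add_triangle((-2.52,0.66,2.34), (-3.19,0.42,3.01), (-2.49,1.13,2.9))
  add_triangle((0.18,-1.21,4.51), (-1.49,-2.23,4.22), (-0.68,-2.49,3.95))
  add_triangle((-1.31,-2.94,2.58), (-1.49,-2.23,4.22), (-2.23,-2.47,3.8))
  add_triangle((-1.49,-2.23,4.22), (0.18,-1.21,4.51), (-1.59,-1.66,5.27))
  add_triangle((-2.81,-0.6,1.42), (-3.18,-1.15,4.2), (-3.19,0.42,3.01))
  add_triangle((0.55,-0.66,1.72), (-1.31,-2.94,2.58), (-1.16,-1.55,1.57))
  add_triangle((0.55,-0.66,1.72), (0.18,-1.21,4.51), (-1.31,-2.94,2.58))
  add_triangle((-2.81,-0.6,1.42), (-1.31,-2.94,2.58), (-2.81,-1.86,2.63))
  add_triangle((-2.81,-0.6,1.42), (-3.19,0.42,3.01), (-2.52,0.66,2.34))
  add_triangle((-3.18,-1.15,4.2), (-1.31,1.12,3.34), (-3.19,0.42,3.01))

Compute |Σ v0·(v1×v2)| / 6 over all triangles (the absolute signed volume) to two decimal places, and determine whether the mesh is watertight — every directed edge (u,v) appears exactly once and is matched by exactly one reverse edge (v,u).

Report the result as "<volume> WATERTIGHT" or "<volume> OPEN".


18.03 OPEN

Per-triangle v0·(v1×v2)/6:
  t1: -0.8604
  t2: -0.3593
  t3: -0.0559
  t4: +0.9055
  t5: +1.7935
  t6: +1.2632
  t7: -0.1037
  t8: +0.3680
  t9: +0.5879
  t10: +0.5141
  t11: +0.6806
  t12: +0.6200
  t13: +1.5668
  t14: +5.0982
  t15: -0.2344
  t16: -2.2848
  t17: +0.1122
  t18: +1.0917
  t19: +0.8554
  t20: +1.1788
  t21: +1.6456
  t22: -0.3491
  t23: +1.0242
  t24: +0.3757
  t25: +0.2344
  t26: +2.3589
Σ = +18.0270 → |volume| = 18.03

Directed edges: 78 total; 6 unmatched, e.g. (-3.18,-1.15,4.2)→(-1.49,-2.23,4.22) → open.


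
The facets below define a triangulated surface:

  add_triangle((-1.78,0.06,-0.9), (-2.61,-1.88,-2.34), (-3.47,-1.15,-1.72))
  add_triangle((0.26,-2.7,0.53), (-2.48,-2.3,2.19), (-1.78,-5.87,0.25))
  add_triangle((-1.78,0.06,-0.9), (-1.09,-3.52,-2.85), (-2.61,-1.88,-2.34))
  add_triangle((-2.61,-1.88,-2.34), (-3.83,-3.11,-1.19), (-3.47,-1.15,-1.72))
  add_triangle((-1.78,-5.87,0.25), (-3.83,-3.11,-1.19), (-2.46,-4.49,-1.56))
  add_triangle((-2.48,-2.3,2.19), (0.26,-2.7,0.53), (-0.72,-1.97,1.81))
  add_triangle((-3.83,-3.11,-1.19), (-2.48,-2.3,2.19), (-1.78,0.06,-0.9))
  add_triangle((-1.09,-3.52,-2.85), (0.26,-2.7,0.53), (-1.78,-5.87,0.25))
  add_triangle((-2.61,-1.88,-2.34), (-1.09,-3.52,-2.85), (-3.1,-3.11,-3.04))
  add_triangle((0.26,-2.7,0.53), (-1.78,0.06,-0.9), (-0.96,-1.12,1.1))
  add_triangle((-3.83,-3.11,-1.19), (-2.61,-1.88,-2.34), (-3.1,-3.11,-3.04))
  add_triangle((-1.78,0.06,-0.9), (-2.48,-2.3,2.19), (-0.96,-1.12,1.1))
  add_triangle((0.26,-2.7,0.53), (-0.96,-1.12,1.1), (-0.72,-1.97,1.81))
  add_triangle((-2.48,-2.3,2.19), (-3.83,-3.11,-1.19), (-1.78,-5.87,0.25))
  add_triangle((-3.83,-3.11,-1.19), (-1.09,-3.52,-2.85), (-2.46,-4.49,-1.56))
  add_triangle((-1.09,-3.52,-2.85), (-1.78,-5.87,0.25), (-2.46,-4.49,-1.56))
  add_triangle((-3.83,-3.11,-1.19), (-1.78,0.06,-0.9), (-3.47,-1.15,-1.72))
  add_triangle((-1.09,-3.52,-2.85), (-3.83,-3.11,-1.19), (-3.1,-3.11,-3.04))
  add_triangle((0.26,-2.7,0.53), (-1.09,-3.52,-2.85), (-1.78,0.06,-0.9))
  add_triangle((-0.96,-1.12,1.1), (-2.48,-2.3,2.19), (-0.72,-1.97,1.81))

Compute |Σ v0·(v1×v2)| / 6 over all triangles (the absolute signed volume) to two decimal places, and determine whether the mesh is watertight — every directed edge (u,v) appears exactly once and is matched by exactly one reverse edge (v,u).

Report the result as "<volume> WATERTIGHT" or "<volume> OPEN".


Per-triangle v0·(v1×v2)/6:
  t1: +0.4036
  t2: +2.9316
  t3: +0.2655
  t4: +1.5297
  t5: +3.5249
  t6: +1.0186
  t7: +2.7815
  t8: +3.1568
  t9: +0.4044
  t10: -1.1295
  t11: +0.8959
  t12: -0.0563
  t13: -0.3236
  t14: +8.2150
  t15: +2.6573
  t16: +3.1852
  t17: +0.2474
  t18: +2.5429
  t19: -2.2559
  t20: +0.0243
Σ = +30.0192 → |volume| = 30.02

Directed edges: 60 total, each appears once with its reverse present → watertight.

30.02 WATERTIGHT


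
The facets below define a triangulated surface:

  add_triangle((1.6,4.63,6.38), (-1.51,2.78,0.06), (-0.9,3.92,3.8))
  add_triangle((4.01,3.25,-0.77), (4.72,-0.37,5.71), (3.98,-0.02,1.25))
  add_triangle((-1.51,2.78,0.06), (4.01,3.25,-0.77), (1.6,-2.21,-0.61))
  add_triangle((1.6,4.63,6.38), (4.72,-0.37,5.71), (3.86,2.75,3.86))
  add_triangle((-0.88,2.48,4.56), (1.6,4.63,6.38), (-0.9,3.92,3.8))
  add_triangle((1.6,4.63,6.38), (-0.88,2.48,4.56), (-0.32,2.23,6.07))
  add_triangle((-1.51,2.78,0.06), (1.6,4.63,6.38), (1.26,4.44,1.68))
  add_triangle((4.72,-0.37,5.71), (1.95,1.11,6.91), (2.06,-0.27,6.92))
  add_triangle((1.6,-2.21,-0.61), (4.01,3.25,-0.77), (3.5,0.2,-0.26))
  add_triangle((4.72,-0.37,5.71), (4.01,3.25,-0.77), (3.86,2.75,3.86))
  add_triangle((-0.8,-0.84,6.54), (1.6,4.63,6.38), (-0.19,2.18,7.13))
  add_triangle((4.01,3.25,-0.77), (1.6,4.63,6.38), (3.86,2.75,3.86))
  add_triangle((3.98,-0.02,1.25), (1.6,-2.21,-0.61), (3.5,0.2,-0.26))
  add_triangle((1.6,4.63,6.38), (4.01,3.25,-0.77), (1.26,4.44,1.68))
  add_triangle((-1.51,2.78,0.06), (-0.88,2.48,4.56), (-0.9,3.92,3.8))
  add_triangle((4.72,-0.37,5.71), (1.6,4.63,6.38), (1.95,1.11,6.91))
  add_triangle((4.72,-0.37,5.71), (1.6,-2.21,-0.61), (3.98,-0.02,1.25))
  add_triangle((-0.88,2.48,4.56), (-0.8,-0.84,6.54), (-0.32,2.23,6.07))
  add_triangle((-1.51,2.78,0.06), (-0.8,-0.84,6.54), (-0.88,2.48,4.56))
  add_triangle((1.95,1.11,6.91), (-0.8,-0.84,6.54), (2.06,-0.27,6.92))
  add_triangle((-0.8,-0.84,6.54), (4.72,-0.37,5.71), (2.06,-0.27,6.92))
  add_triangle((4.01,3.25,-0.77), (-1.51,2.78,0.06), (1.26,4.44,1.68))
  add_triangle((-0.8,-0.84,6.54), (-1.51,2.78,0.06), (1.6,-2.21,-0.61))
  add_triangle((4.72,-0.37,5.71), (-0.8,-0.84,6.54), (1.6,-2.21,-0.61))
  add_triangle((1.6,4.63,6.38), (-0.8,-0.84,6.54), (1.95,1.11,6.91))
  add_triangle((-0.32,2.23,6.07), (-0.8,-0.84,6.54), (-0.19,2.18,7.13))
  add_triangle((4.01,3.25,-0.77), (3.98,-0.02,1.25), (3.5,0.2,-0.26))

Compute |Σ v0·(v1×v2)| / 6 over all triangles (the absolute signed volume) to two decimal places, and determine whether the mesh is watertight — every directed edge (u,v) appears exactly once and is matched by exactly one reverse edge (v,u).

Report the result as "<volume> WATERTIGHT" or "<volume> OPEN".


156.75 OPEN

Per-triangle v0·(v1×v2)/6:
  t1: +3.5069
  t2: +8.7043
  t3: +1.3491
  t4: +13.7014
  t5: +4.1348
  t6: +3.0557
  t7: +7.6634
  t8: +4.7874
  t9: +1.4993
  t10: +11.2281
  t11: +3.9805
  t12: +11.9415
  t13: +2.1459
  t14: +10.9981
  t15: +1.7626
  t16: +12.6097
  t17: +6.4305
  t18: +2.4688
  t19: +4.0422
  t20: +4.4429
  t21: +2.5035
  t22: +5.6683
  t23: -0.8869
  t24: +14.1195
  t25: +11.4207
  t26: +0.8122
  t27: +2.6556
Σ = +156.7459 → |volume| = 156.75

Directed edges: 81 total; 3 unmatched, e.g. (-0.32,2.23,6.07)→(1.6,4.63,6.38) → open.


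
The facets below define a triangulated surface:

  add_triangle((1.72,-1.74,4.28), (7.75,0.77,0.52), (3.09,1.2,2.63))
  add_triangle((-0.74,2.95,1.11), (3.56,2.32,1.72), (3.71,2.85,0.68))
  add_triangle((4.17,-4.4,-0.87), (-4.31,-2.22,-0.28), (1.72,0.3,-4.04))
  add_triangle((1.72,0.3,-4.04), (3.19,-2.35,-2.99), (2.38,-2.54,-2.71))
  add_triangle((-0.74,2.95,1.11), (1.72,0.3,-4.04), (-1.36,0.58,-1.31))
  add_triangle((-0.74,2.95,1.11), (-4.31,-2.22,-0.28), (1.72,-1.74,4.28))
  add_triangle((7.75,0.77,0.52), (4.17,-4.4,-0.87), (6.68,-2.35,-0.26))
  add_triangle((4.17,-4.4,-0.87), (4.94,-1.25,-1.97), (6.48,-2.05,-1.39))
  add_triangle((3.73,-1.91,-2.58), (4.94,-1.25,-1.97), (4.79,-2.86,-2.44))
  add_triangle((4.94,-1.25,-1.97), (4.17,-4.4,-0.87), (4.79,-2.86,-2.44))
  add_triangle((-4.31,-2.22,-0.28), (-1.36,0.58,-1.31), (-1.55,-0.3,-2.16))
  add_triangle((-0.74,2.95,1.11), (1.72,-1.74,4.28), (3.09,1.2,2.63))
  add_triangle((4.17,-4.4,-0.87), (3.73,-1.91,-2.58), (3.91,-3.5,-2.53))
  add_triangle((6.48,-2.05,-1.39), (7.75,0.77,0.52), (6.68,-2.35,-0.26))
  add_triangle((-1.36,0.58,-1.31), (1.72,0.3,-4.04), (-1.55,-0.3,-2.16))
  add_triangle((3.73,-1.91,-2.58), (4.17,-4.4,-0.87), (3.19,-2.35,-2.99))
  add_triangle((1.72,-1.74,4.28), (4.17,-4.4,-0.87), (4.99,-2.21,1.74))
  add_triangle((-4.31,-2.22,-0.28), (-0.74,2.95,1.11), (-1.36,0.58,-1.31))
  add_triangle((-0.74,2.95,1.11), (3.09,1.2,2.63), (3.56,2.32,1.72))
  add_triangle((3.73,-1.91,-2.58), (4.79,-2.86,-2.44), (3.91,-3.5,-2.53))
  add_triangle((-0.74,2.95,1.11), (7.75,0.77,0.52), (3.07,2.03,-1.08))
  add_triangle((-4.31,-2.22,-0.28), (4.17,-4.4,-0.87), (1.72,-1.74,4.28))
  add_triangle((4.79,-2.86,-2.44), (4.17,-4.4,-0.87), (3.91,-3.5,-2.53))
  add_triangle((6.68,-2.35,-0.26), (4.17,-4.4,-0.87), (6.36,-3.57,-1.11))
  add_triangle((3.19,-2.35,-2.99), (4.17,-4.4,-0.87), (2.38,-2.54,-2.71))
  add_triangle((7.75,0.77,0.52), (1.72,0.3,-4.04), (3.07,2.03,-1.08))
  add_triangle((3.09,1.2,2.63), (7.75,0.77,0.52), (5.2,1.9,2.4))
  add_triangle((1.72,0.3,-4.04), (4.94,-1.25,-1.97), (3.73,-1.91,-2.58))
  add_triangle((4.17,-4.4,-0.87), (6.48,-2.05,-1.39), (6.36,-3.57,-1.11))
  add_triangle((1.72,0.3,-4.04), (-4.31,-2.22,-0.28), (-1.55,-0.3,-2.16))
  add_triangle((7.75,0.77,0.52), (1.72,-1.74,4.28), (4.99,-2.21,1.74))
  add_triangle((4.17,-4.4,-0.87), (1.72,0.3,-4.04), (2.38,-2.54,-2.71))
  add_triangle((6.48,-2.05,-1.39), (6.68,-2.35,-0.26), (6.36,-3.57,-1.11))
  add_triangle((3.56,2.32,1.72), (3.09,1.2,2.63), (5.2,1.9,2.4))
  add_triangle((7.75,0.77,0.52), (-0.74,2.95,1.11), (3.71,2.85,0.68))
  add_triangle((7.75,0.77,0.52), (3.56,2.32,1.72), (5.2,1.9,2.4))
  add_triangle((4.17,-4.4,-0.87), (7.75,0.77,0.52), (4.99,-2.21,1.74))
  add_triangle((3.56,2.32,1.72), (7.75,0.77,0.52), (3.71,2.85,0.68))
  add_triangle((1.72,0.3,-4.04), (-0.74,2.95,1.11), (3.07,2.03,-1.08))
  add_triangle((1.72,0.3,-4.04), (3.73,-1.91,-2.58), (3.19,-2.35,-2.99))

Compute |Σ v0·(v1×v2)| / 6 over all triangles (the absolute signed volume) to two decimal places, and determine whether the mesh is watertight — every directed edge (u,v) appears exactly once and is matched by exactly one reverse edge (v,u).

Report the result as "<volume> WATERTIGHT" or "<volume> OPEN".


Per-triangle v0·(v1×v2)/6:
  t1: +10.7834
  t2: +2.6419
  t3: +19.0478
  t4: +1.4148
  t5: +3.8287
  t6: +12.1586
  t7: -0.0718
  t8: +3.0207
  t9: +1.0609
  t10: +2.5349
  t11: +1.4569
  t12: +6.8526
  t13: -1.6300
  t14: +4.6391
  t15: +1.3972
  t16: +2.0003
  t17: +9.7053
  t18: +3.9885
  t19: +3.0241
  t20: +0.7689
  t21: +7.6061
  t22: +21.7578
  t23: +1.9877
  t24: +1.7663
  t25: +1.6093
  t26: +9.0442
  t27: +1.9631
  t28: +3.3295
  t29: +0.8048
  t30: +2.3531
  t31: +11.0868
  t32: -3.3269
  t33: +1.9085
  t34: +1.0587
  t35: -2.0333
  t36: +2.5628
  t37: +12.7566
  t38: +3.6524
  t39: +5.6807
  t40: +1.8447
Σ = +176.0357 → |volume| = 176.04

Directed edges: 120 total; 4 unmatched, e.g. (4.94,-1.25,-1.97)→(6.48,-2.05,-1.39) → open.

176.04 OPEN


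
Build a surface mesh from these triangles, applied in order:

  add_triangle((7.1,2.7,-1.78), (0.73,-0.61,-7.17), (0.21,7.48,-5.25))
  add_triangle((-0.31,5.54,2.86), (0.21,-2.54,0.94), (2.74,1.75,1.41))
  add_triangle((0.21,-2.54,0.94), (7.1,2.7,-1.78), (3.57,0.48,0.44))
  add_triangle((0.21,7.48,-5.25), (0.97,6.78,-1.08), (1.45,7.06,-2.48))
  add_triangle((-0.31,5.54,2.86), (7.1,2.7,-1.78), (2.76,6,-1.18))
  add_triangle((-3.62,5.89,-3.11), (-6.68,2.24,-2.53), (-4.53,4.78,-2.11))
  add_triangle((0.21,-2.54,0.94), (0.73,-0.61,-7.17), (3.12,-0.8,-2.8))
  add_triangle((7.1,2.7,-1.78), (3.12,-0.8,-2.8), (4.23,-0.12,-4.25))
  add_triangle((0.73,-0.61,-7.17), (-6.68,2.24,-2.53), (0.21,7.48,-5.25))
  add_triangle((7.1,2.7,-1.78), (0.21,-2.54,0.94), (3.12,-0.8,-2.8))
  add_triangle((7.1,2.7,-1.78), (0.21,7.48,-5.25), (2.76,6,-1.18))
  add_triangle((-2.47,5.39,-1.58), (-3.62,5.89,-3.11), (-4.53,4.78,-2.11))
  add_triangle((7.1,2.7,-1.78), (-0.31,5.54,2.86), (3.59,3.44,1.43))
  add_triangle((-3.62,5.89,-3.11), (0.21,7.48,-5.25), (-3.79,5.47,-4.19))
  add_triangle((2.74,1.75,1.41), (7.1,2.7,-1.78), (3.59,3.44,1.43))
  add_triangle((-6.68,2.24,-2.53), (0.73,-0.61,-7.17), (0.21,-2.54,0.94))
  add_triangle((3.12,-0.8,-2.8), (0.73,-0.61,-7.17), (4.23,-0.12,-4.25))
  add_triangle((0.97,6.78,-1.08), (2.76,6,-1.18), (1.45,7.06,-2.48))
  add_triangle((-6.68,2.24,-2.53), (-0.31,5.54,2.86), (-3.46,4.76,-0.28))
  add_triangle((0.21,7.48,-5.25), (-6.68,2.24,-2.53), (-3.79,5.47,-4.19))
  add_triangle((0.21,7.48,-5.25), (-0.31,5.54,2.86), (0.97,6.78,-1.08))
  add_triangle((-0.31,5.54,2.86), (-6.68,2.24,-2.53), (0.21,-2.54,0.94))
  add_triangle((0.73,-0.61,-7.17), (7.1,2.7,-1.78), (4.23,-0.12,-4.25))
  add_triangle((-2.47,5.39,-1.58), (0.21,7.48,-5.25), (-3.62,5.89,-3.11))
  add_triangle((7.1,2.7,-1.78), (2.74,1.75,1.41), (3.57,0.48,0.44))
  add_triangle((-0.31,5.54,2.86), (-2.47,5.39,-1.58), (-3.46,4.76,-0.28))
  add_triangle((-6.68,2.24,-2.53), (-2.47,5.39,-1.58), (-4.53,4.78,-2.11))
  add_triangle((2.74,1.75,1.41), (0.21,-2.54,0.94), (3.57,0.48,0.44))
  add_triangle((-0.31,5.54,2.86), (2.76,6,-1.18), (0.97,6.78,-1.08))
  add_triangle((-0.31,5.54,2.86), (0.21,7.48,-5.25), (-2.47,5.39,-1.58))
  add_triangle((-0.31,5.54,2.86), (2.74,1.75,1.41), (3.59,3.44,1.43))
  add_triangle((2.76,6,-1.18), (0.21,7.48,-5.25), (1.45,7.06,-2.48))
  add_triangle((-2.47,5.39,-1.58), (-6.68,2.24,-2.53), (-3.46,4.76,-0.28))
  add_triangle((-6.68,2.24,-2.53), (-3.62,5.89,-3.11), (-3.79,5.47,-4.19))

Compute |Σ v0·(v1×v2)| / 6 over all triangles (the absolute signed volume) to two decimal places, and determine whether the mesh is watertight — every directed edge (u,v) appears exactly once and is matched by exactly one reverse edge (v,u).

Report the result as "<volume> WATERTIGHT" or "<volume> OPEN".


371.09 WATERTIGHT

Per-triangle v0·(v1×v2)/6:
  t1: +66.6428
  t2: +5.8674
  t3: +3.1079
  t4: +3.3350
  t5: +19.5662
  t6: +4.2606
  t7: +8.6705
  t8: +3.3701
  t9: +64.7631
  t10: +8.5889
  t11: +26.1723
  t12: +2.3212
  t13: +8.7690
  t14: +6.6897
  t15: +3.1961
  t16: +20.8237
  t17: +3.3676
  t18: +2.8010
  t19: +5.6963
  t20: +1.7603
  t21: +8.6942
  t22: +13.3939
  t23: +10.9418
  t24: +7.0501
  t25: +3.2962
  t26: +7.3838
  t27: -0.3374
  t28: +2.3900
  t29: +7.7624
  t30: +20.7745
  t31: +2.6755
  t32: +3.2665
  t33: +7.8164
  t34: +6.2109
Σ = +371.0886 → |volume| = 371.09

Directed edges: 102 total, each appears once with its reverse present → watertight.


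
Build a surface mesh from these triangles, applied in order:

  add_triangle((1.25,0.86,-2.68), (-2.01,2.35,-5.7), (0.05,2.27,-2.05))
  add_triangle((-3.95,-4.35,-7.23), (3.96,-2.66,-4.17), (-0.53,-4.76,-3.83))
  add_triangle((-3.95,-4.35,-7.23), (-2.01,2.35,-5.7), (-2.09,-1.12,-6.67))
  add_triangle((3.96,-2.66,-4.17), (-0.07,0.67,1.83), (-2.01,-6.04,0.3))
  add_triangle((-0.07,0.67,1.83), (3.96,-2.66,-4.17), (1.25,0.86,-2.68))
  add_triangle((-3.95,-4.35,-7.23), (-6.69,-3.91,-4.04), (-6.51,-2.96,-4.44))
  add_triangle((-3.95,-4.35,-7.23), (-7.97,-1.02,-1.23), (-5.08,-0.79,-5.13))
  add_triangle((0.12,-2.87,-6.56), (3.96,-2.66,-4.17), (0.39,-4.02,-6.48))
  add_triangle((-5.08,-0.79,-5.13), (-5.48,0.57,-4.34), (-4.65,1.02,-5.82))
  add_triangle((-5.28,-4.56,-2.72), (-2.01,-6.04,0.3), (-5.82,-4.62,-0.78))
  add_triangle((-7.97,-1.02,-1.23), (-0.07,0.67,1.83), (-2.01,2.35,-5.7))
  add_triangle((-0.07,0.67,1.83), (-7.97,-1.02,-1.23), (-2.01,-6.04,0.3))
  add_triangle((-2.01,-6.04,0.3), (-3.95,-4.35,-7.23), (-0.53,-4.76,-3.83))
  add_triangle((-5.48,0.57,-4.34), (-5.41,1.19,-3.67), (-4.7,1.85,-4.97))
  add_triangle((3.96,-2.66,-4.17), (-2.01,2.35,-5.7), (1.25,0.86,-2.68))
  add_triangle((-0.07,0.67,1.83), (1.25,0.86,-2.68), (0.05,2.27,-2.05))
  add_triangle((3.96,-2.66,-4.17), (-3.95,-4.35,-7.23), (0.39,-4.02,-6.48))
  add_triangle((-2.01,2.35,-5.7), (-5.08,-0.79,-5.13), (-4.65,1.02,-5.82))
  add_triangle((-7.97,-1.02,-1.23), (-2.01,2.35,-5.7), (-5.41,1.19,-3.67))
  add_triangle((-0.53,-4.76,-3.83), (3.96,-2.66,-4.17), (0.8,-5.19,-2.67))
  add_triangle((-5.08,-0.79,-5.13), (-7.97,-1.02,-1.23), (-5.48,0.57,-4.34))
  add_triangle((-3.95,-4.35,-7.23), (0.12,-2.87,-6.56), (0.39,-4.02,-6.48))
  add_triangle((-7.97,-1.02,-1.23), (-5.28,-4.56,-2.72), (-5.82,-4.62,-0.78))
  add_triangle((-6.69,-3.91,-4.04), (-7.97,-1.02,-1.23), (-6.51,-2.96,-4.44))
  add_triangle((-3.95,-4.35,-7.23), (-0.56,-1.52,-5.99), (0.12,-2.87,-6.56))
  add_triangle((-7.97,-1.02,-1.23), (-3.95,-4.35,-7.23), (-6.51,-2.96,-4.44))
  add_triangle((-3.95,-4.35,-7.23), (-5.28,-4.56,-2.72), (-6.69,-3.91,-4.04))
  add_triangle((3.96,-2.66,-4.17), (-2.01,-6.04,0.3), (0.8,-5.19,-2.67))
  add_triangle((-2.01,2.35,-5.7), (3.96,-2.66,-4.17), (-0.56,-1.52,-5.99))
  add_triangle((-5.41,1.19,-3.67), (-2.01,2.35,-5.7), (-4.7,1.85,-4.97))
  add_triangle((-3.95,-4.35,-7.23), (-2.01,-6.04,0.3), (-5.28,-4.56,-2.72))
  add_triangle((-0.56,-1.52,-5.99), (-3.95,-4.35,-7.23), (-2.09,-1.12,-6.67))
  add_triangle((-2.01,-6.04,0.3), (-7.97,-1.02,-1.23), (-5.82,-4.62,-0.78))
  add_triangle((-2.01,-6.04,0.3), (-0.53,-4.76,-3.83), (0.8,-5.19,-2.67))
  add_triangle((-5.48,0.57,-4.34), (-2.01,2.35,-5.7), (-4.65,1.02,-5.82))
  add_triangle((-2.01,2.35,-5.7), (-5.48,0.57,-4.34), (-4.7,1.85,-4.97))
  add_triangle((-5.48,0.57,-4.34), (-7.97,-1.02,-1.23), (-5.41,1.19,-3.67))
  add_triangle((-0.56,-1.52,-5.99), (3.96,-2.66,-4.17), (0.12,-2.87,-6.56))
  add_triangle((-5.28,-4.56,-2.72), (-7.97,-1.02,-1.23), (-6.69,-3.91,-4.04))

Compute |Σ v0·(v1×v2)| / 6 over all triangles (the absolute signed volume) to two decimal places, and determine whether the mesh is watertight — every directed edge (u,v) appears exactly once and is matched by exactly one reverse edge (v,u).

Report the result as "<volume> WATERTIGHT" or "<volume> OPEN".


Per-triangle v0·(v1×v2)/6:
  t1: +3.1510
  t2: +18.1747
  t3: +6.9737
  t4: +7.8194
  t5: +2.5309
  t6: +5.7213
  t7: +20.9640
  t8: +4.7837
  t9: +3.1158
  t10: +8.8791
  t11: +11.2362
  t12: +14.6903
  t13: +18.1444
  t14: +1.4789
  t15: +7.8685
  t16: +1.0731
  t17: -0.1959
  t18: +2.8823
  t19: -3.6581
  t20: +7.3038
  t21: +7.9885
  t22: +5.6412
  t23: +10.4166
  t24: +5.4385
  t25: +5.7813
  t26: +1.1604
  t27: +9.0291
  t28: +3.3357
  t29: +14.1241
  t30: -0.1264
  t31: +20.7802
  t32: +5.5539
  t33: +2.2331
  t34: +7.2383
  t35: +2.1669
  t36: +2.6673
  t37: +3.9494
  t38: +4.0617
  t39: +7.7895
Σ = +262.1668 → |volume| = 262.17

Directed edges: 117 total; 9 unmatched, e.g. (-2.01,2.35,-5.7)→(0.05,2.27,-2.05) → open.

262.17 OPEN


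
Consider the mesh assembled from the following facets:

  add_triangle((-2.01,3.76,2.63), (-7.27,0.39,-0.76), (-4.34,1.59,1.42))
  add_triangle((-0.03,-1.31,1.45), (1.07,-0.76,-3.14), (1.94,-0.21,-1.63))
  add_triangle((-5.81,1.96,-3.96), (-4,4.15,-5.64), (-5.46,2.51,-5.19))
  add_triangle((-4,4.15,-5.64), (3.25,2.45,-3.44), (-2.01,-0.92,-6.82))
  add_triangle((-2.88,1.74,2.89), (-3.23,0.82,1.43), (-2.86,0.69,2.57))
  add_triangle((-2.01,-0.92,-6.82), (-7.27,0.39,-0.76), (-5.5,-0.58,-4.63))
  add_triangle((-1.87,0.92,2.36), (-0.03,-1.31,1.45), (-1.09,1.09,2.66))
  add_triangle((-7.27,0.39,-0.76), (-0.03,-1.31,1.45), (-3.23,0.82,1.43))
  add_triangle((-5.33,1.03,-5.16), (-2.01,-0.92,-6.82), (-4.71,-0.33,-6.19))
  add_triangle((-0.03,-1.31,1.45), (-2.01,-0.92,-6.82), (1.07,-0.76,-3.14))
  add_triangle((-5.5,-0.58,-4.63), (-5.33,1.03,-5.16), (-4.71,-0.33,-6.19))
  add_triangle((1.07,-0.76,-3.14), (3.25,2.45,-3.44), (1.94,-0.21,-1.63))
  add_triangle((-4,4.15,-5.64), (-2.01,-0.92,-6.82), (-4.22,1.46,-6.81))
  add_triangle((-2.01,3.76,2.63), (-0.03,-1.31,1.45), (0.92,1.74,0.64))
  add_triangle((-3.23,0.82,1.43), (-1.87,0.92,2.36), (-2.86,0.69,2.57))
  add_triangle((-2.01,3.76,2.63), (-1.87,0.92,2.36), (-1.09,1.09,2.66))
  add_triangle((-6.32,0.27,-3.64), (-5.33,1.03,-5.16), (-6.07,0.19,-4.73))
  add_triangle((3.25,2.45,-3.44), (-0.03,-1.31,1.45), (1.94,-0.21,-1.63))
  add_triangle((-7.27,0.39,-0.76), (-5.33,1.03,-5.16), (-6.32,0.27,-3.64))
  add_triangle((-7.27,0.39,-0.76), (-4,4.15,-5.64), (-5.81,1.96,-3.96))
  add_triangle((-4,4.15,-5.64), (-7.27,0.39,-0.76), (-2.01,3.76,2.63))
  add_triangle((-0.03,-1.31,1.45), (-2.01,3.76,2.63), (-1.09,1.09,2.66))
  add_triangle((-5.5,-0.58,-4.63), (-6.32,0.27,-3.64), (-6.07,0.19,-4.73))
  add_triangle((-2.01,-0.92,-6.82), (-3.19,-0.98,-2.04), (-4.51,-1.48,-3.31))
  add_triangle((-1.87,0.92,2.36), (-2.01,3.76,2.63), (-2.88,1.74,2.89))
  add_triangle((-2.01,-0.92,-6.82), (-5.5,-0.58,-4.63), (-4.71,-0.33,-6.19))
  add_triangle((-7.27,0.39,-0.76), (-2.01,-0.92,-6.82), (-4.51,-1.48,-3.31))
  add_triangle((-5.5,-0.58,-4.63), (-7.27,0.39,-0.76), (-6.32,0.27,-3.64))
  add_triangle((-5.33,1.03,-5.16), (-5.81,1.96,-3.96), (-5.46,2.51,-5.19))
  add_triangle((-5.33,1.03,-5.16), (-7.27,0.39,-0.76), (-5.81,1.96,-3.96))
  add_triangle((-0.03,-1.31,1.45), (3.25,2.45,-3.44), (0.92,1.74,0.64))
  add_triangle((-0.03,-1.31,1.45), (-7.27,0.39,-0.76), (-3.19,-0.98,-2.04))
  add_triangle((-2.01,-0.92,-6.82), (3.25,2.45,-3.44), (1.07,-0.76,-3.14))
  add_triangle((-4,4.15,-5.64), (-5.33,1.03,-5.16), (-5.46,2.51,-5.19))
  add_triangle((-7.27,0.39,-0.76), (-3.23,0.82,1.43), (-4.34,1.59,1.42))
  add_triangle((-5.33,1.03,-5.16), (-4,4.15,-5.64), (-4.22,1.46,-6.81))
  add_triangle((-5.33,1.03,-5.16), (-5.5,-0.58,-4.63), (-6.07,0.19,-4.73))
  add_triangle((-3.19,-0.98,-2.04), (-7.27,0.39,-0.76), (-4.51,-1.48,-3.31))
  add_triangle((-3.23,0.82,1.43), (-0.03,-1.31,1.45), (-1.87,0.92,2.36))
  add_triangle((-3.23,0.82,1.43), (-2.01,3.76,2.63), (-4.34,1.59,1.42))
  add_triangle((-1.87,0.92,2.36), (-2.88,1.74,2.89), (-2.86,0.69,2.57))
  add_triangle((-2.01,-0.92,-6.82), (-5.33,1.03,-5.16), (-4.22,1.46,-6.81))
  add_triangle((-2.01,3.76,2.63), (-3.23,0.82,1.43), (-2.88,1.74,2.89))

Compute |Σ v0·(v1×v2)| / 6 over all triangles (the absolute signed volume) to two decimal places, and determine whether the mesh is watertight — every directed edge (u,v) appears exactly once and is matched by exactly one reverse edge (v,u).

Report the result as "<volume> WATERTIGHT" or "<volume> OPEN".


Per-triangle v0·(v1×v2)/6:
  t1: +3.6211
  t2: +1.2483
  t3: +2.0977
  t4: +31.5440
  t5: +0.7395
  t6: -1.9582
  t7: +0.7740
  t8: +3.9479
  t9: +3.4750
  t10: +3.5898
  t11: +3.1444
  t12: +2.1779
  t13: +6.0319
  t14: +2.4795
  t15: -0.3423
  t16: +1.0932
  t17: +1.1954
  t18: +0.9896
  t19: +3.0711
  t20: +5.5576
  t21: +36.6507
  t22: -0.1161
  t23: +0.9525
  t24: -0.2095
  t25: +0.6525
  t26: +2.2277
  t27: +10.2559
  t28: +2.8197
  t29: +2.0802
  t30: +6.1702
  t31: +1.9293
  t32: +4.7389
  t33: +8.2399
  t34: +2.5720
  t35: +1.4386
  t36: +7.1616
  t37: +1.0665
  t38: +0.3986
  t39: +1.4311
  t40: +1.3345
  t41: +0.2711
  t42: +5.9574
  t43: +1.8802
Σ = +174.3807 → |volume| = 174.38

Directed edges: 129 total; 7 unmatched, e.g. (-4,4.15,-5.64)→(3.25,2.45,-3.44) → open.

174.38 OPEN


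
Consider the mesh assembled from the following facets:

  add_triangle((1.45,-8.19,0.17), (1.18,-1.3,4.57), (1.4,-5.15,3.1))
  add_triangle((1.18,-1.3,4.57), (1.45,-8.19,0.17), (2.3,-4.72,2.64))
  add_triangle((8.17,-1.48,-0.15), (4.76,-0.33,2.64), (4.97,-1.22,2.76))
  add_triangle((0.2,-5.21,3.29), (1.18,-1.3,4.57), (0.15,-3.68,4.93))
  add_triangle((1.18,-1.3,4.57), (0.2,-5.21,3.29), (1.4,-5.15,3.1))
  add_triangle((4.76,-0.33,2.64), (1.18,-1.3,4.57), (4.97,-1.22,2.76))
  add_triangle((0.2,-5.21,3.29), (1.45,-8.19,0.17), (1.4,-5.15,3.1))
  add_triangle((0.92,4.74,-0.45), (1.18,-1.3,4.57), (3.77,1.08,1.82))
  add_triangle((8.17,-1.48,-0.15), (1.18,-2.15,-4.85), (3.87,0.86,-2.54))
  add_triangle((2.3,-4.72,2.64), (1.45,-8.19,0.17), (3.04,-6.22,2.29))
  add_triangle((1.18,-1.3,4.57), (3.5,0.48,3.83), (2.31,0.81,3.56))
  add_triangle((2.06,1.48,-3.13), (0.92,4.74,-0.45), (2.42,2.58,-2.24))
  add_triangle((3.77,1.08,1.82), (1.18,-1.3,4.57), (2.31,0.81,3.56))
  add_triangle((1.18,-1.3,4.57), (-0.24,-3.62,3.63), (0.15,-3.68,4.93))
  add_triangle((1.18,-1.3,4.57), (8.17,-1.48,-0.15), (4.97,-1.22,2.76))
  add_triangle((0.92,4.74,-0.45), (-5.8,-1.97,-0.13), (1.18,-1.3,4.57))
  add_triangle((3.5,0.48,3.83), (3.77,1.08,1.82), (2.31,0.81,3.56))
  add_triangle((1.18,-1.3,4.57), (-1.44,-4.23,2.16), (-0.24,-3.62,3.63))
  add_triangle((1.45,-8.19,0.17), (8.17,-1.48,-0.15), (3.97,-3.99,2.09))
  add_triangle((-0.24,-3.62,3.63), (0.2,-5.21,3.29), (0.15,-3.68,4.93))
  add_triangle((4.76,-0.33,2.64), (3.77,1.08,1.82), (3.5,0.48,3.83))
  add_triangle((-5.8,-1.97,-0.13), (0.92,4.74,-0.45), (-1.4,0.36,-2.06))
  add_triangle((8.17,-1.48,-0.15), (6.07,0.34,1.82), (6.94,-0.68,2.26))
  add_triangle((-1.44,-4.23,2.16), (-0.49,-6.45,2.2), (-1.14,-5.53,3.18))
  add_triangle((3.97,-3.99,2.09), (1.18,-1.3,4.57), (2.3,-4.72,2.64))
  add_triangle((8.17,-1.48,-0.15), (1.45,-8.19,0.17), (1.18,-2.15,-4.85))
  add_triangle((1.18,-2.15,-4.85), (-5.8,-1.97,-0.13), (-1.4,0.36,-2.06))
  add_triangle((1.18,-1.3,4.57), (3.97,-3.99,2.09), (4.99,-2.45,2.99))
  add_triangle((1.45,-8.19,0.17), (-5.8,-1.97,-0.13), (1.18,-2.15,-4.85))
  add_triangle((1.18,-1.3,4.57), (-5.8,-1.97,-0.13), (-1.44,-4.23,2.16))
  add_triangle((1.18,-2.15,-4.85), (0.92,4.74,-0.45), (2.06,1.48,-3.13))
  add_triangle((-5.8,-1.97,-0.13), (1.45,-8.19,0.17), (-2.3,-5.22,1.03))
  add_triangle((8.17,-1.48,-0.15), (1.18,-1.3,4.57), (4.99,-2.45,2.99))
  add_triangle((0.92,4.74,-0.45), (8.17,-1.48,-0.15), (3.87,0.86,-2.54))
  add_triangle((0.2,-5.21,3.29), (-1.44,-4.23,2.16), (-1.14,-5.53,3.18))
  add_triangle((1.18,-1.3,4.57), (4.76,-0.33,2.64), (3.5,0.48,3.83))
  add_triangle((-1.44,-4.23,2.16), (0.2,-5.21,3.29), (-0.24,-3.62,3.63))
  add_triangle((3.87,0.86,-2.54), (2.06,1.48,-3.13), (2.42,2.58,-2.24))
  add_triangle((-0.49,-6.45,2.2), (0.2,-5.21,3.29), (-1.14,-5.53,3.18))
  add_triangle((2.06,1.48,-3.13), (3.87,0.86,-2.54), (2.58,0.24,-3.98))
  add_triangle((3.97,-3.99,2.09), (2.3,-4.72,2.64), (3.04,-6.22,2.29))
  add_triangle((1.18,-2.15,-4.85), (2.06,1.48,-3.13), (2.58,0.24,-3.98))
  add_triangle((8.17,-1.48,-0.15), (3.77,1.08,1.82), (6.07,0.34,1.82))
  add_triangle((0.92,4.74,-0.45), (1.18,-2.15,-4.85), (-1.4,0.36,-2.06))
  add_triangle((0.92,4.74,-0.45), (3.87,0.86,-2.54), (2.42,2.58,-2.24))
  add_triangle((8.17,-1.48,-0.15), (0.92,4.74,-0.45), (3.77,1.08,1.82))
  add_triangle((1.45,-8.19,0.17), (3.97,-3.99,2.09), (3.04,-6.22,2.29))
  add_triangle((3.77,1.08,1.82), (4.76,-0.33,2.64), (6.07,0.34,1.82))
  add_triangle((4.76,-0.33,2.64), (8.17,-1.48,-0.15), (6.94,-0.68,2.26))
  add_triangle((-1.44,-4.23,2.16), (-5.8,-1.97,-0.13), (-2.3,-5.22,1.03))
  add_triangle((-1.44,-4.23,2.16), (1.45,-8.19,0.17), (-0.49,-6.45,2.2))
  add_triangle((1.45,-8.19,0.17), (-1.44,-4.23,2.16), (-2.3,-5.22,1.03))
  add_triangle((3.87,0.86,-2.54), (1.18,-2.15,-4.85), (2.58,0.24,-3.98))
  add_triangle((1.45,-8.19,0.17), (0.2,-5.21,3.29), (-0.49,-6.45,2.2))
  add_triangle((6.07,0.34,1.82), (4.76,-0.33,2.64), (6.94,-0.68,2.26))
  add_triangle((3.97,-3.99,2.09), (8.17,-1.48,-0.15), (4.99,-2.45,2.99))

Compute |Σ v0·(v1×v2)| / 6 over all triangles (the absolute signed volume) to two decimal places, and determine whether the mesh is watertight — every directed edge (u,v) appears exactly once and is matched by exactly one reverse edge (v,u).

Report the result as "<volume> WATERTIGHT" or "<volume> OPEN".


Per-triangle v0·(v1×v2)/6:
  t1: +0.8531
  t2: +5.7849
  t3: +3.2538
  t4: +2.5290
  t5: +4.0633
  t6: +2.7160
  t7: +5.0719
  t8: +10.3315
  t9: +16.7727
  t10: +2.4080
  t11: +1.8235
  t12: +1.7387
  t13: -2.8889
  t14: -0.1707
  t15: +2.2185
  t16: +18.6724
  t17: +1.0023
  t18: +0.6949
  t19: +22.4713
  t20: +0.8678
  t21: +2.1653
  t22: +8.3023
  t23: +3.1619
  t24: +1.0008
  t25: +6.1848
  t26: +52.6373
  t27: +8.9406
  t28: +6.7295
  t29: +41.2675
  t30: +12.8261
  t31: +3.3058
  t32: +8.4876
  t33: +5.1084
  t34: +15.5750
  t35: -0.1660
  t36: +4.0702
  t37: +2.0383
  t38: +1.9123
  t39: +1.9995
  t40: +1.8899
  t41: +1.8937
  t42: +1.6320
  t43: +0.9332
  t44: +8.4252
  t45: +2.1091
  t46: +13.6620
  t47: +4.3145
  t48: +1.4822
  t49: +0.4132
  t50: +5.4956
  t51: +1.5572
  t52: +6.3660
  t53: +2.6815
  t54: +5.0505
  t55: +1.2031
  t56: +9.1715
Σ = +354.0416 → |volume| = 354.04

Directed edges: 168 total, each appears once with its reverse present → watertight.

354.04 WATERTIGHT


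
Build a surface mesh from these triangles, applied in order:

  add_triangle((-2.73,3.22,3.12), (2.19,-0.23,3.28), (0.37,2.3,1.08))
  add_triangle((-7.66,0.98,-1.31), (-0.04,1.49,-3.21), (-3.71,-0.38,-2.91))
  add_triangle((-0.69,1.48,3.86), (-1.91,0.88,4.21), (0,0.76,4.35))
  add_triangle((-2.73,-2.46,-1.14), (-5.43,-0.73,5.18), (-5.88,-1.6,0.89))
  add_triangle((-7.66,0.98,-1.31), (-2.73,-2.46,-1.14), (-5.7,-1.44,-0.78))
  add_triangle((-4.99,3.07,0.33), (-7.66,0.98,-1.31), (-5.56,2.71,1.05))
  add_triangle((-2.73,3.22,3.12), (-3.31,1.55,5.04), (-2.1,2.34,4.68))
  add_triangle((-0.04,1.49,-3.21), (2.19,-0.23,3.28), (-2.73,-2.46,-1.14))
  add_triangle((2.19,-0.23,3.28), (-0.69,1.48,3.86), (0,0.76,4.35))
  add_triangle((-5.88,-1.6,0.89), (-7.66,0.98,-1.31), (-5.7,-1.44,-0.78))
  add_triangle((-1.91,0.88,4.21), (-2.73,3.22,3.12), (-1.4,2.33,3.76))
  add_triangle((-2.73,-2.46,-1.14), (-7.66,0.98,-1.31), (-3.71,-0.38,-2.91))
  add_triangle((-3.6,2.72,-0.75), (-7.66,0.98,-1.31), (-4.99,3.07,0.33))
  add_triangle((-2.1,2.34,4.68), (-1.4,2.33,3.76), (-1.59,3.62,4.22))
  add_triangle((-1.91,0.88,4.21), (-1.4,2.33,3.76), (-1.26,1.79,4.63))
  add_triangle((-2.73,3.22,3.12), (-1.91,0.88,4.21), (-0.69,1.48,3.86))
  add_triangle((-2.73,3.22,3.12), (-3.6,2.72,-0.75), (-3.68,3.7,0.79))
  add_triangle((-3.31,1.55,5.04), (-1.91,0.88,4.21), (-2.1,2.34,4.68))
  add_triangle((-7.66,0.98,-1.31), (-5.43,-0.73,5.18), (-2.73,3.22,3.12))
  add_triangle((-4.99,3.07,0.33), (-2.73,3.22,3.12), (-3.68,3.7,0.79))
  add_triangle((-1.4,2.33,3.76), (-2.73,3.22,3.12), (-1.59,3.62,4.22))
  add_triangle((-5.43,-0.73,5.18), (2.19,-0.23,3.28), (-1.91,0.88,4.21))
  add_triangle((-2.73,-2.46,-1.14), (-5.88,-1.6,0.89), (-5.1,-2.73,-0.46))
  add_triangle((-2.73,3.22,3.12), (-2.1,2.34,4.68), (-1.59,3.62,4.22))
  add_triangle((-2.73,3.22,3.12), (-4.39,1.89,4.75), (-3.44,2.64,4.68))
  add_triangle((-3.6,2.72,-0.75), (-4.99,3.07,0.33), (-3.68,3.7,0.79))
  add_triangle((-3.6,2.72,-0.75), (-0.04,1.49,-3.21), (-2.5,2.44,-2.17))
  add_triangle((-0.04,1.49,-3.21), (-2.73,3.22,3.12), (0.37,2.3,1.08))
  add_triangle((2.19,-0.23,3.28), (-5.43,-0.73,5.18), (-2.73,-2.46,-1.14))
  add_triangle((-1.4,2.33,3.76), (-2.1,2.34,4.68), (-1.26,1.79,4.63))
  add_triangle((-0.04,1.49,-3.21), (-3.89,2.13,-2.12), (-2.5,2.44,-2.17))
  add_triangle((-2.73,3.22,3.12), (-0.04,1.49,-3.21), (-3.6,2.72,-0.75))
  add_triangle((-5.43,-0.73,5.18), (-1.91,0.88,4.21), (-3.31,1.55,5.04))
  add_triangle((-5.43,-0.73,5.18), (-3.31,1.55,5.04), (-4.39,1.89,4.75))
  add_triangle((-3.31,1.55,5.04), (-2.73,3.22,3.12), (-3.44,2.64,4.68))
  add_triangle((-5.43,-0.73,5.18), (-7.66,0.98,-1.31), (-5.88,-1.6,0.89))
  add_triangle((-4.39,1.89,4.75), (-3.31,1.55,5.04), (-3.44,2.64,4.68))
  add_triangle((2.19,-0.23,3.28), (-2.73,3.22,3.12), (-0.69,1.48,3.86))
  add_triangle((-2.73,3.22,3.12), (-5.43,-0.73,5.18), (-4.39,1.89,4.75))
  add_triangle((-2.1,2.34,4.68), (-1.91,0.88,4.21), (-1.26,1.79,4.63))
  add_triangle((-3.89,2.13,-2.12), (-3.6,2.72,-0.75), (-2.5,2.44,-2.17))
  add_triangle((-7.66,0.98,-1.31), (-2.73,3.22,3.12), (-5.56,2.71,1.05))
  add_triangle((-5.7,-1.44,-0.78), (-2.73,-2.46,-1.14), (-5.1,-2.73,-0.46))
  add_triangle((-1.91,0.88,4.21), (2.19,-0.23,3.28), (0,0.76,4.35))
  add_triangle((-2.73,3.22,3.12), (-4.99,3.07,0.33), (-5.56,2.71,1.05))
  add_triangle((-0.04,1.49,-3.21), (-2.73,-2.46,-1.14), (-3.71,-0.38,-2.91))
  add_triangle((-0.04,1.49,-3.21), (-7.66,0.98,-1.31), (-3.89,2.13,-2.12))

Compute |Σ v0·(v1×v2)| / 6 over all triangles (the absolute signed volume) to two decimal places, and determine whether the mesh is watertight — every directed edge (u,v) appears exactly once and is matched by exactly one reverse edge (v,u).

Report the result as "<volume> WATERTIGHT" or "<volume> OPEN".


Per-triangle v0·(v1×v2)/6:
  t1: +5.5910
  t2: +7.8087
  t3: +1.0433
  t4: +6.1959
  t5: +2.5628
  t6: +3.1918
  t7: +2.3638
  t8: +1.5590
  t9: +0.8774
  t10: +4.6646
  t11: -1.9752
  t12: +7.4267
  t13: +3.8305
  t14: +0.2317
  t15: -0.7342
  t16: +2.5329
  t17: -0.9543
  t18: +0.9860
  t19: +28.9120
  t20: +2.8101
  t21: -0.9726
  t22: +6.6570
  t23: +0.0300
  t24: +1.9596
  t25: +1.2922
  t26: +1.4097
  t27: +0.3858
  t28: +5.0402
  t29: +11.9471
  t30: +0.4046
  t31: +1.4454
  t32: +5.4541
  t33: +2.3748
  t34: +3.2103
  t35: +0.0090
  t36: +14.8968
  t37: +1.1493
  t38: +1.5356
  t39: +0.6673
  t40: +0.7897
  t41: +1.2337
  t42: +1.8193
  t43: +1.4497
  t44: +0.8827
  t45: +2.6115
  t46: +3.3604
  t47: +3.9174
Σ = +153.8848 → |volume| = 153.88

Directed edges: 141 total; 9 unmatched, e.g. (2.19,-0.23,3.28)→(0.37,2.3,1.08) → open.

153.88 OPEN


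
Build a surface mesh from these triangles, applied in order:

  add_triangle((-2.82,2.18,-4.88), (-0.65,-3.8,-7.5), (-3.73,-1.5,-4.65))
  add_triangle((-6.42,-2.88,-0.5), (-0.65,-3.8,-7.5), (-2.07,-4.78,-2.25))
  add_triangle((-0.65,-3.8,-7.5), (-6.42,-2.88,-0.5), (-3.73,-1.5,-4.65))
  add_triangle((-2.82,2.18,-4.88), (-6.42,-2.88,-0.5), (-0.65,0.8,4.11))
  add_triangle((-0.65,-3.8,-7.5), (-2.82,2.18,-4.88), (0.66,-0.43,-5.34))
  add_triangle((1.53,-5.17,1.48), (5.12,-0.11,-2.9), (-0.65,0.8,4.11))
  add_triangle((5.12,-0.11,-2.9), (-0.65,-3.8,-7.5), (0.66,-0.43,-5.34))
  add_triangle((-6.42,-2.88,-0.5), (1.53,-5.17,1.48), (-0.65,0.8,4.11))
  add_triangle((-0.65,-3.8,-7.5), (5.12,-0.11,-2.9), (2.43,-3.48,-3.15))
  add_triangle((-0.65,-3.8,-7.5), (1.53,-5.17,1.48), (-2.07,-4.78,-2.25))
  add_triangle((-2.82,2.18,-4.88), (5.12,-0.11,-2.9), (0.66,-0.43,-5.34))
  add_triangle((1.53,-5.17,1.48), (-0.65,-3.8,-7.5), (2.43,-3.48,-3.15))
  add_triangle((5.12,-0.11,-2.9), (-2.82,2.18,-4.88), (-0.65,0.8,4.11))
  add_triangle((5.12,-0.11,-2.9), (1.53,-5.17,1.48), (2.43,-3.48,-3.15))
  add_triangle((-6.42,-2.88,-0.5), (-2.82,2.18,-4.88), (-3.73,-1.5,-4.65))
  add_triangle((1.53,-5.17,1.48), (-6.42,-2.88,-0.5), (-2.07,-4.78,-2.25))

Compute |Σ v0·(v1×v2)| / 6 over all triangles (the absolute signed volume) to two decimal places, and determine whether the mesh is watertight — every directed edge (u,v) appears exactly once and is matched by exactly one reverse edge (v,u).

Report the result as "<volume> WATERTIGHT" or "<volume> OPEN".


Per-triangle v0·(v1×v2)/6:
  t1: +16.7839
  t2: +22.8576
  t3: +17.7467
  t4: +20.7802
  t5: +13.3483
  t6: +17.9770
  t7: +13.3709
  t8: +27.6612
  t9: +17.2423
  t10: +20.2526
  t11: +11.2800
  t12: +16.7007
  t13: +11.1120
  t14: +14.6390
  t15: +15.2060
  t16: +18.6970
Σ = +275.6552 → |volume| = 275.66

Directed edges: 48 total, each appears once with its reverse present → watertight.

275.66 WATERTIGHT
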